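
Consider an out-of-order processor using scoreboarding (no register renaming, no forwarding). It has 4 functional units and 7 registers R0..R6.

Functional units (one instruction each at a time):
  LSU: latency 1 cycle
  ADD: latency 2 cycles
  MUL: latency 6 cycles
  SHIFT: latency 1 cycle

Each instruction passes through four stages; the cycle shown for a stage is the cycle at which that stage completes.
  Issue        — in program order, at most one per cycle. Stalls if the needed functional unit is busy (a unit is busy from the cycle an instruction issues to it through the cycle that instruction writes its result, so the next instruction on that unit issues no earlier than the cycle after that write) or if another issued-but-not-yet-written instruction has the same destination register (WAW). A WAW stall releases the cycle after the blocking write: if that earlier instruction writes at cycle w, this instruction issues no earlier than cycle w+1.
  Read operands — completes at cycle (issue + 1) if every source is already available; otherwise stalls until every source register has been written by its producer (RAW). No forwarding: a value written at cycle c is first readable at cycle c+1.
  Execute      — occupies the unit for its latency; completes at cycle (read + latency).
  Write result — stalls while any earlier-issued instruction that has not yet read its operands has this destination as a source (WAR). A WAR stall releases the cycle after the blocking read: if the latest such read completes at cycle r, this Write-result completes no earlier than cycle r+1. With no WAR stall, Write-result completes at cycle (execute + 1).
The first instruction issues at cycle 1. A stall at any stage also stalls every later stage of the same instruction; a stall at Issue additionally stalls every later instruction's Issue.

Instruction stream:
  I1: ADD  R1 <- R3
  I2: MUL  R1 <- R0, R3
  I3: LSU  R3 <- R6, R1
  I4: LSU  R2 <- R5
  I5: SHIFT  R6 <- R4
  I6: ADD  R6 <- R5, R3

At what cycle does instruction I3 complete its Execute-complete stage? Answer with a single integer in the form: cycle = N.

I1 -> (1, 2, 4, 5)
I2 -> (6, 7, 13, 14)  // WAW R1: wait I1 write@5
I3 -> (7, 15, 16, 17)  // RAW R1: wait I2 write@14
I4 -> (18, 19, 20, 21)  // struct: LSU busy until I3 writes@17
I5 -> (19, 20, 21, 22)
I6 -> (23, 24, 26, 27)  // WAW R6: wait I5 write@22

cycle = 16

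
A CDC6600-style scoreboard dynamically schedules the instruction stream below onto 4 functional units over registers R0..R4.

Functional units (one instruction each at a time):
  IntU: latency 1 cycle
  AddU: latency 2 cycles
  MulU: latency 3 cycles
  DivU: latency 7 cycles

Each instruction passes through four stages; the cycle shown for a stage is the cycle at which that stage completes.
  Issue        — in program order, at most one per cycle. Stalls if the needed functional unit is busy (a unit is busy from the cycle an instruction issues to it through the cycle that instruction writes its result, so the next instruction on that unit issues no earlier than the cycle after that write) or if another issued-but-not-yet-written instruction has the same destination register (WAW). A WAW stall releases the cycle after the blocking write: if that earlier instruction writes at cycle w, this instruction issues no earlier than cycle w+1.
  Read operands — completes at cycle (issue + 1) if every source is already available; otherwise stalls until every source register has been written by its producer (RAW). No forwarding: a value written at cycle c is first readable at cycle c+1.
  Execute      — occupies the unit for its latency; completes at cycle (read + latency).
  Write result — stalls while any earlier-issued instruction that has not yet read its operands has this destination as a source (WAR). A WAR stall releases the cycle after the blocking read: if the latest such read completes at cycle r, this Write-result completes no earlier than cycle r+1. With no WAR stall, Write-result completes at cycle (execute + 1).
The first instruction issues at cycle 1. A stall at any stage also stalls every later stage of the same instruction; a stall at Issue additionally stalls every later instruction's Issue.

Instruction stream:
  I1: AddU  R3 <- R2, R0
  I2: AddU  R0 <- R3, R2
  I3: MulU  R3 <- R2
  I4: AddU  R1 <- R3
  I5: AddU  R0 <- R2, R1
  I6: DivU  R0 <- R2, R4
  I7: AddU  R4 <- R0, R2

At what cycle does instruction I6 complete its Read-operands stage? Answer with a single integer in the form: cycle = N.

1) issue 1, read 2, done 4, write 5
2) issue 6, read 7, done 9, write 10  <struct: AddU busy until I1 writes@5>
3) issue 7, read 8, done 11, write 12
4) issue 11, read 13, done 15, write 16  <struct: AddU busy until I2 writes@10 / RAW R3: wait I3 write@12>
5) issue 17, read 18, done 20, write 21  <struct: AddU busy until I4 writes@16>
6) issue 22, read 23, done 30, write 31  <WAW R0: wait I5 write@21>
7) issue 23, read 32, done 34, write 35  <RAW R0: wait I6 write@31>

cycle = 23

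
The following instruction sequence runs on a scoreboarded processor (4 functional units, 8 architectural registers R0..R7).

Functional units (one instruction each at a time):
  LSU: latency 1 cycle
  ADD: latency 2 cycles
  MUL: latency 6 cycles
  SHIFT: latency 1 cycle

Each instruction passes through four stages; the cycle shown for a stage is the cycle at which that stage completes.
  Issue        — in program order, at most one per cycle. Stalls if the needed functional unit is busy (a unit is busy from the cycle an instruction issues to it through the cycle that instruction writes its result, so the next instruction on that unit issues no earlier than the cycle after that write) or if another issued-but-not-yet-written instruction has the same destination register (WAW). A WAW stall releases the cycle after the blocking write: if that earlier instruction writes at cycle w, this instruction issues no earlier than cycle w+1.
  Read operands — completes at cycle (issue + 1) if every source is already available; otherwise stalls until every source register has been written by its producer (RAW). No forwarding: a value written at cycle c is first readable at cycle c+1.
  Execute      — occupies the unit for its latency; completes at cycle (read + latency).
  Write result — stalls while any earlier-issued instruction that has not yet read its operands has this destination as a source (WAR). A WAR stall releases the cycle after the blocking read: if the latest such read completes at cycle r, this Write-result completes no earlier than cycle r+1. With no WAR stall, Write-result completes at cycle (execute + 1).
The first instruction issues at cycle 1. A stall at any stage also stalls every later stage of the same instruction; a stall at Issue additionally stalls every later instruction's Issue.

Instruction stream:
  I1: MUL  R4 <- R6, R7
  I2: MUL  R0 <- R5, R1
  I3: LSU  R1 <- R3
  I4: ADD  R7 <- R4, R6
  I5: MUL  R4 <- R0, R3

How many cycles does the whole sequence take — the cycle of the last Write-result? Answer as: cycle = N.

[1] I1 issues→MUL
[2] I1 reads
[8] I1 exec-done
[9] I1 writes R4
[10] I2 issues→MUL
[11] I2 reads, I3 issues→LSU
[12] I3 reads, I4 issues→ADD
[13] I3 exec-done, I4 reads
[14] I3 writes R1
[15] I4 exec-done
[16] I4 writes R7
[17] I2 exec-done
[18] I2 writes R0
[19] I5 issues→MUL
[20] I5 reads
[26] I5 exec-done
[27] I5 writes R4

cycle = 27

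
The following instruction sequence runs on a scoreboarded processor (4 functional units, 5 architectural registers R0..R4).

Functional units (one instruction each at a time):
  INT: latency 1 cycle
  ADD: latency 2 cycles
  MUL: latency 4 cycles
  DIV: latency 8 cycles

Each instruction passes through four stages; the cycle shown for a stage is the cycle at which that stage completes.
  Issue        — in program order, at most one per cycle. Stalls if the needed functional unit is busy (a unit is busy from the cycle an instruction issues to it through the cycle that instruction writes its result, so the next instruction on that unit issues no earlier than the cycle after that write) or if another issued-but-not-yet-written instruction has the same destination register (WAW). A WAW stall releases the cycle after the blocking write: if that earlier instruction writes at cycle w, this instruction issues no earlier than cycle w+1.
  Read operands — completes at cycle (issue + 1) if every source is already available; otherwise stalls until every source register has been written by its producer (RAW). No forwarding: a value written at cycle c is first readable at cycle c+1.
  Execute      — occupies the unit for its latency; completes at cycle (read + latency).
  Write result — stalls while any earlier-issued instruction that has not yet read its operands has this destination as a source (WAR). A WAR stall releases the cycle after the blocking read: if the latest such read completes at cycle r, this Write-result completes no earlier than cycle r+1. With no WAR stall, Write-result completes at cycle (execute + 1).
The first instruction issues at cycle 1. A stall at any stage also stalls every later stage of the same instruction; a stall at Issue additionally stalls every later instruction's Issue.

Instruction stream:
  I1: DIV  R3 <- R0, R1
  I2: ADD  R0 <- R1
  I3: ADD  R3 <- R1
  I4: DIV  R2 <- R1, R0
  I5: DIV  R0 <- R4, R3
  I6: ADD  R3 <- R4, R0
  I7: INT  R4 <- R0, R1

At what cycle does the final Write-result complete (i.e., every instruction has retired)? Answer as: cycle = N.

c1: I1 issues→DIV
c2: I1 reads, I2 issues→ADD
c3: I2 reads
c5: I2 exec-done
c6: I2 writes R0
c10: I1 exec-done
c11: I1 writes R3
c12: I3 issues→ADD
c13: I3 reads, I4 issues→DIV
c14: I4 reads
c15: I3 exec-done
c16: I3 writes R3
c22: I4 exec-done
c23: I4 writes R2
c24: I5 issues→DIV
c25: I5 reads, I6 issues→ADD
c26: I7 issues→INT
c33: I5 exec-done
c34: I5 writes R0
c35: I6 reads, I7 reads
c36: I7 exec-done
c37: I6 exec-done, I7 writes R4
c38: I6 writes R3

cycle = 38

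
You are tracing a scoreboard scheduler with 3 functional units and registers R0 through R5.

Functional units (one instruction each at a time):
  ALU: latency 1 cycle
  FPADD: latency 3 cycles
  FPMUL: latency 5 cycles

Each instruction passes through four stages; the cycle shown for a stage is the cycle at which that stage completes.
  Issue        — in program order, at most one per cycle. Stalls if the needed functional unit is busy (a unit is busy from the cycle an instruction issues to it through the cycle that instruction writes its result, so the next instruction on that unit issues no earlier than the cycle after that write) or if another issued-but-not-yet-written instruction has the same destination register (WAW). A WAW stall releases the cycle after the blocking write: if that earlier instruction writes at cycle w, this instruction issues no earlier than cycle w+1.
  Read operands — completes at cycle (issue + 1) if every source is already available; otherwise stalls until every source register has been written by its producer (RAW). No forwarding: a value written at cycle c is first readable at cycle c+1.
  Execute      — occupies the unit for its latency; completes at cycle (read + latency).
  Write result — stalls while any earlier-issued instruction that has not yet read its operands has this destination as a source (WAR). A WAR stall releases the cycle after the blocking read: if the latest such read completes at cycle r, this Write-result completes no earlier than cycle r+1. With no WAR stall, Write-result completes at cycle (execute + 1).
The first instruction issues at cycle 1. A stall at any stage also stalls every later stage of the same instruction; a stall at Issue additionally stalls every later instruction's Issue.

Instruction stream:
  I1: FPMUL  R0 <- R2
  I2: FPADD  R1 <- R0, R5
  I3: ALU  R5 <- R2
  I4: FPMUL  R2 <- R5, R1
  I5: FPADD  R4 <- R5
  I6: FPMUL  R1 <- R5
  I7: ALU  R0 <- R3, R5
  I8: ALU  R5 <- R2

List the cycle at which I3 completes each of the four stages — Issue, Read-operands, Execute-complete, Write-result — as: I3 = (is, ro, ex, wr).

t=1  I1→FPMUL
t=2  I1 RO; I2→FPADD
t=3  I3→ALU
t=4  I3 RO
t=5  I3 EX
t=7  I1 EX
t=8  I1 WR R0
t=9  I2 RO; I4→FPMUL
t=10  I3 WR R5
t=12  I2 EX
t=13  I2 WR R1
t=14  I4 RO; I5→FPADD
t=15  I5 RO
t=18  I5 EX
t=19  I4 EX; I5 WR R4
t=20  I4 WR R2
t=21  I6→FPMUL
t=22  I6 RO; I7→ALU
t=23  I7 RO
t=24  I7 EX
t=25  I7 WR R0
t=26  I8→ALU
t=27  I6 EX; I8 RO
t=28  I6 WR R1; I8 EX
t=29  I8 WR R5

I3 = (3, 4, 5, 10)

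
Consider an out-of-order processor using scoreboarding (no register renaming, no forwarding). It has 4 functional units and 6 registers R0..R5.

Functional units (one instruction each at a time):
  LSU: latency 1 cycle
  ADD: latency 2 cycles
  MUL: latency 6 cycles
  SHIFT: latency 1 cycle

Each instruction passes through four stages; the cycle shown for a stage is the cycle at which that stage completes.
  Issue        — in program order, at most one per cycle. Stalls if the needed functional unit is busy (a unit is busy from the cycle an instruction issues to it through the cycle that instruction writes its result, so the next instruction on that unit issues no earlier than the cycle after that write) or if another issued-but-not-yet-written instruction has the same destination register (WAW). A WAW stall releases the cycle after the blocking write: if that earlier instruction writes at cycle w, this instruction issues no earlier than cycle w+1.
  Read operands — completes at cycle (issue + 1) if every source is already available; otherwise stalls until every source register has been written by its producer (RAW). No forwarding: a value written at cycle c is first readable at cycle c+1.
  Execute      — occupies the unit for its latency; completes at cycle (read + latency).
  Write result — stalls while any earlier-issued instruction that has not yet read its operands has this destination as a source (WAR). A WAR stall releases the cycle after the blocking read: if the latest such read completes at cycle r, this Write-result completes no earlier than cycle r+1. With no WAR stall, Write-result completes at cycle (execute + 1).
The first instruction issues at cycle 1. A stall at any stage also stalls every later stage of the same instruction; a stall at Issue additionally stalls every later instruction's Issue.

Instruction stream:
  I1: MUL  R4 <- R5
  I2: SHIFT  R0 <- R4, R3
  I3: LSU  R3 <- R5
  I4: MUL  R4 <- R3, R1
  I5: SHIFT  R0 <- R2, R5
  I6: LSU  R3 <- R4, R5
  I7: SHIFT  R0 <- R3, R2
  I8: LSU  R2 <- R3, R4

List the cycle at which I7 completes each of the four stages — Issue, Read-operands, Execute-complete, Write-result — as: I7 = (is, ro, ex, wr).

[I1] 1/2/8/9
[I2] 2/10/11/12  (RAW R4: wait I1 write@9)
[I3] 3/4/5/11  (WAR R3: wait I2 read@10)
[I4] 10/12/18/19  (struct: MUL busy until I1 writes@9; RAW R3: wait I3 write@11)
[I5] 13/14/15/16  (struct: SHIFT busy until I2 writes@12)
[I6] 14/20/21/22  (RAW R4: wait I4 write@19)
[I7] 17/23/24/25  (struct: SHIFT busy until I5 writes@16; RAW R3: wait I6 write@22)
[I8] 23/24/25/26  (struct: LSU busy until I6 writes@22)

I7 = (17, 23, 24, 25)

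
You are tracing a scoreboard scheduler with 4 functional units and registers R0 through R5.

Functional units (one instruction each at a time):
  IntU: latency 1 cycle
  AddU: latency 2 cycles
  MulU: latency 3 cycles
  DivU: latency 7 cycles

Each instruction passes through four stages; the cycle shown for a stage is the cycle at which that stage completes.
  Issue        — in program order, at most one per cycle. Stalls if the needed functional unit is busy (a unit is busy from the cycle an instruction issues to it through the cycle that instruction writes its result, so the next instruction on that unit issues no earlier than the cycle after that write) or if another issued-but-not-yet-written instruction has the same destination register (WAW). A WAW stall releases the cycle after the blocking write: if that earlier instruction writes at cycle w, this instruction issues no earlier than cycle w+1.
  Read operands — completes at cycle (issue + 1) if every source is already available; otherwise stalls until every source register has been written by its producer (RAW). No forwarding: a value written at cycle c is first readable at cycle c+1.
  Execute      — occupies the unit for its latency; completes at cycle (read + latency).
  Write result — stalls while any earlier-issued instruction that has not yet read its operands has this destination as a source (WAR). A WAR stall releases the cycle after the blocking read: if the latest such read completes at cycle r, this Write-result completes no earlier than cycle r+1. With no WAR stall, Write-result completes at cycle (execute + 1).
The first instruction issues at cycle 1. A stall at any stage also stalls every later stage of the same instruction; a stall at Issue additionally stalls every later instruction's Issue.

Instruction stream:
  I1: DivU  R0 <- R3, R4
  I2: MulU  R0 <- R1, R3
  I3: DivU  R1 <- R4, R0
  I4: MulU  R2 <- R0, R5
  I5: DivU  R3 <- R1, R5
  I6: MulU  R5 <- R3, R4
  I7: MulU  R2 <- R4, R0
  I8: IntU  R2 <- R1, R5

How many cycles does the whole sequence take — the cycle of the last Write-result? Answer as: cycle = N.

1) issue 1, read 2, done 9, write 10
2) issue 11, read 12, done 15, write 16  <WAW R0: wait I1 write@10>
3) issue 12, read 17, done 24, write 25  <RAW R0: wait I2 write@16>
4) issue 17, read 18, done 21, write 22  <struct: MulU busy until I2 writes@16>
5) issue 26, read 27, done 34, write 35  <struct: DivU busy until I3 writes@25>
6) issue 27, read 36, done 39, write 40  <RAW R3: wait I5 write@35>
7) issue 41, read 42, done 45, write 46  <struct: MulU busy until I6 writes@40>
8) issue 47, read 48, done 49, write 50  <WAW R2: wait I7 write@46>

cycle = 50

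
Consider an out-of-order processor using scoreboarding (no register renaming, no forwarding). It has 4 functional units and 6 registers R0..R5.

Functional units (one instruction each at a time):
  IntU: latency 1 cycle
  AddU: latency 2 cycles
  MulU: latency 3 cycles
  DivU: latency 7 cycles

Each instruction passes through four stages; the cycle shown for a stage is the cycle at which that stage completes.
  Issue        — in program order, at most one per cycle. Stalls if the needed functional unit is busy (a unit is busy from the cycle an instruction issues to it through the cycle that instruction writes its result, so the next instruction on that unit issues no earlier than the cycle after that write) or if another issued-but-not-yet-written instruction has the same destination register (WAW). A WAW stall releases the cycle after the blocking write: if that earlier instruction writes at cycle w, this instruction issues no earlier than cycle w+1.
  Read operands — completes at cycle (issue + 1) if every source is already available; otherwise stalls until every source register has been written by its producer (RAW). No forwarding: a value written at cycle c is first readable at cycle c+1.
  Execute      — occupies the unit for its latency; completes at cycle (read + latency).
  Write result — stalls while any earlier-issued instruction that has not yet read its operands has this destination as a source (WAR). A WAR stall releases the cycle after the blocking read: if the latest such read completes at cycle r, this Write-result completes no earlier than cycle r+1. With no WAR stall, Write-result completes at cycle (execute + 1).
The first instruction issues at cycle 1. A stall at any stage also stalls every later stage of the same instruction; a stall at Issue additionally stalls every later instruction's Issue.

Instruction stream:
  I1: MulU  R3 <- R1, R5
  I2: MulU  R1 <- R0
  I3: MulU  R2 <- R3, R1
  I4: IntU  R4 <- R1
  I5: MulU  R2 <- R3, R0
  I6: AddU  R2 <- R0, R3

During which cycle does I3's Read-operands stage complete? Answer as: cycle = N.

cycle = 14

[I1] 1/2/5/6
[I2] 7/8/11/12  (struct: MulU busy until I1 writes@6)
[I3] 13/14/17/18  (struct: MulU busy until I2 writes@12)
[I4] 14/15/16/17
[I5] 19/20/23/24  (struct: MulU busy until I3 writes@18)
[I6] 25/26/28/29  (WAW R2: wait I5 write@24)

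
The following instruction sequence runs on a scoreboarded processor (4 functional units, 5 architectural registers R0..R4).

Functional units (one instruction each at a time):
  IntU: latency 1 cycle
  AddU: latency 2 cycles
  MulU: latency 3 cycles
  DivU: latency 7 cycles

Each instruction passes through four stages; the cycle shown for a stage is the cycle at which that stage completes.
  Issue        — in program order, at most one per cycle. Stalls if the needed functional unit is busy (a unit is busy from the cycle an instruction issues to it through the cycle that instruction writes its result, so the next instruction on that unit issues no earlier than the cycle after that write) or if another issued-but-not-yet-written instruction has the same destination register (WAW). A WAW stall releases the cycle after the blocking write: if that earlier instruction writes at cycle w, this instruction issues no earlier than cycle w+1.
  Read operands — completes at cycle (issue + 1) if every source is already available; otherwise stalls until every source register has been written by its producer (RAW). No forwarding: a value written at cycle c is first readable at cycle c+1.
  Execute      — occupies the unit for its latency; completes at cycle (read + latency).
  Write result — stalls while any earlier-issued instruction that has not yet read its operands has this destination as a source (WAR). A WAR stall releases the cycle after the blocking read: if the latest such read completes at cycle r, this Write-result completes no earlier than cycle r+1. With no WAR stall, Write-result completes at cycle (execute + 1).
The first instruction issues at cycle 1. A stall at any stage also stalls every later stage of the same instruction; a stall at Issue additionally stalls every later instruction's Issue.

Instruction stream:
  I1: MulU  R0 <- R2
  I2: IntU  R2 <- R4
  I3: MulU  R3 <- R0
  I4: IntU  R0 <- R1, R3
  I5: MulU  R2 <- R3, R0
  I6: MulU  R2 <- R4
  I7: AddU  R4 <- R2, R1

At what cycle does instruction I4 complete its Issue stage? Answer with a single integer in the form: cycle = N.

cycle = 8

1) issue 1, read 2, done 5, write 6
2) issue 2, read 3, done 4, write 5
3) issue 7, read 8, done 11, write 12  <struct: MulU busy until I1 writes@6>
4) issue 8, read 13, done 14, write 15  <RAW R3: wait I3 write@12>
5) issue 13, read 16, done 19, write 20  <struct: MulU busy until I3 writes@12 / RAW R0: wait I4 write@15>
6) issue 21, read 22, done 25, write 26  <struct: MulU busy until I5 writes@20>
7) issue 22, read 27, done 29, write 30  <RAW R2: wait I6 write@26>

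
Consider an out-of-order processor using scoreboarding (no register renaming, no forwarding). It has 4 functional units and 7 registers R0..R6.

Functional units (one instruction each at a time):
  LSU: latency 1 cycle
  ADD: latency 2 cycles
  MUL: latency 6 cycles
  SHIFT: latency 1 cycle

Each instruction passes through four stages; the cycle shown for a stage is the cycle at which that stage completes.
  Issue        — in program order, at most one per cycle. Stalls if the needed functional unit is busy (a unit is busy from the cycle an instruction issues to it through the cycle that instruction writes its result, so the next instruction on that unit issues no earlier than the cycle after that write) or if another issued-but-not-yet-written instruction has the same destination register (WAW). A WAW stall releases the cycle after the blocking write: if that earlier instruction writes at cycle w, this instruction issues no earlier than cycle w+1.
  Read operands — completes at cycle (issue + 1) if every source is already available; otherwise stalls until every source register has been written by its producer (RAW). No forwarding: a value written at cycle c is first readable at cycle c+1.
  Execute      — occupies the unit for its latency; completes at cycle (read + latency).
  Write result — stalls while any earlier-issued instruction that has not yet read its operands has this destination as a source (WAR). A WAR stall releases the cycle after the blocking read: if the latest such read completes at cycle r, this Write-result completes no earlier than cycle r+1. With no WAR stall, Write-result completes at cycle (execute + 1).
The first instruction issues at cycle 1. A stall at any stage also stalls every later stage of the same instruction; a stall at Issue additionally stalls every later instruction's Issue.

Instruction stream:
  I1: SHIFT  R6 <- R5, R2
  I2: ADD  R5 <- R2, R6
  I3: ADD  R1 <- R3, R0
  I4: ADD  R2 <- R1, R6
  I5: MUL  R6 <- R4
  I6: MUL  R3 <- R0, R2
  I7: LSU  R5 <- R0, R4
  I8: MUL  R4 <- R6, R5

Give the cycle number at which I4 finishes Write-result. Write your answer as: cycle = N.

[1] I1 dispatched to SHIFT
[2] I1 operands ready | I2 dispatched to ADD
[3] I1 complete
[4] R6←I1
[5] I2 operands ready
[7] I2 complete
[8] R5←I2
[9] I3 dispatched to ADD
[10] I3 operands ready
[12] I3 complete
[13] R1←I3
[14] I4 dispatched to ADD
[15] I4 operands ready | I5 dispatched to MUL
[16] I5 operands ready
[17] I4 complete
[18] R2←I4
[22] I5 complete
[23] R6←I5
[24] I6 dispatched to MUL
[25] I6 operands ready | I7 dispatched to LSU
[26] I7 operands ready
[27] I7 complete
[28] R5←I7
[31] I6 complete
[32] R3←I6
[33] I8 dispatched to MUL
[34] I8 operands ready
[40] I8 complete
[41] R4←I8

cycle = 18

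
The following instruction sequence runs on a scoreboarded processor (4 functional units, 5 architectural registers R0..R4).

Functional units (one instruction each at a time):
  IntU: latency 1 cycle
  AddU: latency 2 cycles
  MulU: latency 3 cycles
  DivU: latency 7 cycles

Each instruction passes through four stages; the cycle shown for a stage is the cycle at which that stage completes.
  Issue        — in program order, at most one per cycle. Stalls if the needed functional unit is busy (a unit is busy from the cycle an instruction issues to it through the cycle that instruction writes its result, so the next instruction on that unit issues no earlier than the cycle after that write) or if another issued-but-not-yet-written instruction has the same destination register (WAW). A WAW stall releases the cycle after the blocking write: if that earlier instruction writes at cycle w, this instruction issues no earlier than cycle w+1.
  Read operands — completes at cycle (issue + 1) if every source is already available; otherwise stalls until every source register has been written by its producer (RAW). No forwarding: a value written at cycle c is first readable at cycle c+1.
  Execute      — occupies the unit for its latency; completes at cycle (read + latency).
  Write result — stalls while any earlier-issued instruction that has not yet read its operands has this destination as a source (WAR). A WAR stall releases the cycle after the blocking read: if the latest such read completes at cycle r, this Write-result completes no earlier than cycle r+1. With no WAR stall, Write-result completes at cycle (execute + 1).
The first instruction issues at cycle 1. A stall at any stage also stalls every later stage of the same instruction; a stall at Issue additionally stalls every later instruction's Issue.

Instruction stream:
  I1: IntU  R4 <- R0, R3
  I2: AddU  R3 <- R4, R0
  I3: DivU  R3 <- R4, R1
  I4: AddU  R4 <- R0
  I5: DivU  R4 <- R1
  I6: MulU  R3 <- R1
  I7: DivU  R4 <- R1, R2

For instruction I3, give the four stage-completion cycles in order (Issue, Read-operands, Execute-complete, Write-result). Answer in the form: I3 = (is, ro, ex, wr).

[I1] 1/2/3/4
[I2] 2/5/7/8  (RAW R4: wait I1 write@4)
[I3] 9/10/17/18  (WAW R3: wait I2 write@8)
[I4] 10/11/13/14
[I5] 19/20/27/28  (struct: DivU busy until I3 writes@18)
[I6] 20/21/24/25
[I7] 29/30/37/38  (struct: DivU busy until I5 writes@28)

I3 = (9, 10, 17, 18)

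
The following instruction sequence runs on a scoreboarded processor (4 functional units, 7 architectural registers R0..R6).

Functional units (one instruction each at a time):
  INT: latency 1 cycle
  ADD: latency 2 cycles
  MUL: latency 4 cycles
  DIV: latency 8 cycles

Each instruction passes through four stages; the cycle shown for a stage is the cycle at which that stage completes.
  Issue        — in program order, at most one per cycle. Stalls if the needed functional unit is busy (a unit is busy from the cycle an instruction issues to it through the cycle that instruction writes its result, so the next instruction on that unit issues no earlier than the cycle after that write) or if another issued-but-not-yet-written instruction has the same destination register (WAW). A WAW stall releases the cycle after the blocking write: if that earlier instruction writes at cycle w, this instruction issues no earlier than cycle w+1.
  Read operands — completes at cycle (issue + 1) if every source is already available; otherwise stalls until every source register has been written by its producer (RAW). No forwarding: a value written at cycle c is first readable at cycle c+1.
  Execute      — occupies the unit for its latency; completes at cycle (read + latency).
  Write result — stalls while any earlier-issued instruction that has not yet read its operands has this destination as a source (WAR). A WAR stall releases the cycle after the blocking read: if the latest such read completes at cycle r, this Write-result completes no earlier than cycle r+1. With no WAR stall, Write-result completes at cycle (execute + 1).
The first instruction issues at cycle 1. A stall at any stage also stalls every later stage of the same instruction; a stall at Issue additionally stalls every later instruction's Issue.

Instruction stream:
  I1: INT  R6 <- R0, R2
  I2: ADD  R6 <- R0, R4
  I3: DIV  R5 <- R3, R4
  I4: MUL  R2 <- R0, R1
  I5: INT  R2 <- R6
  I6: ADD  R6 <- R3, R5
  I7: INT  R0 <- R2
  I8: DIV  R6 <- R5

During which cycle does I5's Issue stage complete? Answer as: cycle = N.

  I1 | 1 | 2 | 3 | 4
  I2 | 5 | 6 | 8 | 9   WAW R6: wait I1 write@4
  I3 | 6 | 7 | 15 | 16
  I4 | 7 | 8 | 12 | 13
  I5 | 14 | 15 | 16 | 17   WAW R2: wait I4 write@13
  I6 | 15 | 17 | 19 | 20   RAW R5: wait I3 write@16
  I7 | 18 | 19 | 20 | 21   struct: INT busy until I5 writes@17
  I8 | 21 | 22 | 30 | 31   WAW R6: wait I6 write@20

cycle = 14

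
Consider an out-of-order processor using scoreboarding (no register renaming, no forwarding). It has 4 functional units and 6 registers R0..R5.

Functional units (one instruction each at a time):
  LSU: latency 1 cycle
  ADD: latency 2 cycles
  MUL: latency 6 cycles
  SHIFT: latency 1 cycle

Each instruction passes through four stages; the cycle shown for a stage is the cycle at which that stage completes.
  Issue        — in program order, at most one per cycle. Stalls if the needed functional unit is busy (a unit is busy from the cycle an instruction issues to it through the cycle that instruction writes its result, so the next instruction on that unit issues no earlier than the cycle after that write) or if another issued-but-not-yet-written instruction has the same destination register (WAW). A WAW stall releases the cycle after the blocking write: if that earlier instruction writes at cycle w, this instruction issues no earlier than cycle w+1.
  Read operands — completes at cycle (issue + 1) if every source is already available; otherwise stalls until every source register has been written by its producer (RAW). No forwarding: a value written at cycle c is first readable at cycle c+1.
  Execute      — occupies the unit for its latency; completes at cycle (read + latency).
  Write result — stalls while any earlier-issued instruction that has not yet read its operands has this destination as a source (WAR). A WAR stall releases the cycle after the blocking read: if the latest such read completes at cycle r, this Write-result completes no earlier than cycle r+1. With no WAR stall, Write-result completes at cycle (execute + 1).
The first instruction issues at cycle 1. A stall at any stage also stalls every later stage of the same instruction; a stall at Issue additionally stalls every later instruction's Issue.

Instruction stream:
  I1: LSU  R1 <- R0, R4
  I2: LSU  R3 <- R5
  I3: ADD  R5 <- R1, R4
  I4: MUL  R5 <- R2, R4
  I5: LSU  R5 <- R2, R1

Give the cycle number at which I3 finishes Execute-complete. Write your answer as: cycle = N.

cycle = 9

cycle 1: I1 issues→LSU
cycle 2: I1 reads
cycle 3: I1 exec-done
cycle 4: I1 writes R1
cycle 5: I2 issues→LSU
cycle 6: I2 reads | I3 issues→ADD
cycle 7: I2 exec-done | I3 reads
cycle 8: I2 writes R3
cycle 9: I3 exec-done
cycle 10: I3 writes R5
cycle 11: I4 issues→MUL
cycle 12: I4 reads
cycle 18: I4 exec-done
cycle 19: I4 writes R5
cycle 20: I5 issues→LSU
cycle 21: I5 reads
cycle 22: I5 exec-done
cycle 23: I5 writes R5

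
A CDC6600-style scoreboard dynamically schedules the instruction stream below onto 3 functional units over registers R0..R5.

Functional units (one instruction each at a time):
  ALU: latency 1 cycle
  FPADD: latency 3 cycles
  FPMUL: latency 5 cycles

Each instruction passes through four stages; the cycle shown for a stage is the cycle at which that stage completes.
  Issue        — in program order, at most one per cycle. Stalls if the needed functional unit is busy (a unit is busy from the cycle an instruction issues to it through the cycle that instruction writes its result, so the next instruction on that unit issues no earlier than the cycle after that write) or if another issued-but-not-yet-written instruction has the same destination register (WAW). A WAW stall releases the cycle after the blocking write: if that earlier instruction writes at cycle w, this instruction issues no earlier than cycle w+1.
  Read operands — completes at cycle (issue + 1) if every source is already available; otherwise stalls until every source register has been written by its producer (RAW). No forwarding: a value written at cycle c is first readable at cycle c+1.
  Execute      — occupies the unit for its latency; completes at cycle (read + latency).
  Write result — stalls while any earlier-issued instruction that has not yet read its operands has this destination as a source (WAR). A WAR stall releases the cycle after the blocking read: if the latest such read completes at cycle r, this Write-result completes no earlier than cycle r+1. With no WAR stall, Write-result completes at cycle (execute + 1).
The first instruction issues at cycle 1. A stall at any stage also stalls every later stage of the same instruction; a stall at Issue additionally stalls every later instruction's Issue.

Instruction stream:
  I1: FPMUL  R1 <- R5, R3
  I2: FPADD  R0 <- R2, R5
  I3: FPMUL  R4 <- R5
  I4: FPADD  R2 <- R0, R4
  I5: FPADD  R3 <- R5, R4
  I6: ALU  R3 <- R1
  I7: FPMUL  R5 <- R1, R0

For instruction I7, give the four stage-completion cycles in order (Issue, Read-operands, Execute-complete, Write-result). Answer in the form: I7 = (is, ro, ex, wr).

c1: issue I1 (FPMUL)
c2: I1 read-ops, issue I2 (FPADD)
c3: I2 read-ops
c6: I2 finished on FPADD
c7: I1 finished on FPMUL, I2→R0
c8: I1→R1
c9: issue I3 (FPMUL)
c10: I3 read-ops, issue I4 (FPADD)
c15: I3 finished on FPMUL
c16: I3→R4
c17: I4 read-ops
c20: I4 finished on FPADD
c21: I4→R2
c22: issue I5 (FPADD)
c23: I5 read-ops
c26: I5 finished on FPADD
c27: I5→R3
c28: issue I6 (ALU)
c29: I6 read-ops, issue I7 (FPMUL)
c30: I6 finished on ALU, I7 read-ops
c31: I6→R3
c35: I7 finished on FPMUL
c36: I7→R5

I7 = (29, 30, 35, 36)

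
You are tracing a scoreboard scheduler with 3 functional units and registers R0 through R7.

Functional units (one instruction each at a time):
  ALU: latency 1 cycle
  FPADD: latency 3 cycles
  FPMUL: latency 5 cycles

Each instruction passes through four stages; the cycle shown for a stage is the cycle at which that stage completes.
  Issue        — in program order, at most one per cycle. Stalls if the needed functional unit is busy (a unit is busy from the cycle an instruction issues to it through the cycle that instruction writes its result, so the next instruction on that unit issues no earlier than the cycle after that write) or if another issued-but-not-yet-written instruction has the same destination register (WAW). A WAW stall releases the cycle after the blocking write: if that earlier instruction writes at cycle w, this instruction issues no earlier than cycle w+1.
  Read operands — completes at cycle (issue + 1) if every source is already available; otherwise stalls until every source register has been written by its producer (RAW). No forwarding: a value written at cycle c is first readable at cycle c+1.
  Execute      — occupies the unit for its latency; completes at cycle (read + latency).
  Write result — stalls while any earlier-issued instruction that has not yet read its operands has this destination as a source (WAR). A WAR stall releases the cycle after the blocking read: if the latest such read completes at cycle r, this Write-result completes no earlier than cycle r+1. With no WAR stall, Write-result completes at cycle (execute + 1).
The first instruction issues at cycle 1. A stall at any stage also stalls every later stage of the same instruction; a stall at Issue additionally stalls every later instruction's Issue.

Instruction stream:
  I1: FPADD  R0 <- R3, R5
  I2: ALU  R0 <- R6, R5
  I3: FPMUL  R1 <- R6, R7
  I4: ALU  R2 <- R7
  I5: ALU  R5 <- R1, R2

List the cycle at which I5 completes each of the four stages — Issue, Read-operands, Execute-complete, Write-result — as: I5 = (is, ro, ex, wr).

  I1 | 1 | 2 | 5 | 6
  I2 | 7 | 8 | 9 | 10   WAW R0: wait I1 write@6
  I3 | 8 | 9 | 14 | 15
  I4 | 11 | 12 | 13 | 14   struct: ALU busy until I2 writes@10
  I5 | 15 | 16 | 17 | 18   struct: ALU busy until I4 writes@14

I5 = (15, 16, 17, 18)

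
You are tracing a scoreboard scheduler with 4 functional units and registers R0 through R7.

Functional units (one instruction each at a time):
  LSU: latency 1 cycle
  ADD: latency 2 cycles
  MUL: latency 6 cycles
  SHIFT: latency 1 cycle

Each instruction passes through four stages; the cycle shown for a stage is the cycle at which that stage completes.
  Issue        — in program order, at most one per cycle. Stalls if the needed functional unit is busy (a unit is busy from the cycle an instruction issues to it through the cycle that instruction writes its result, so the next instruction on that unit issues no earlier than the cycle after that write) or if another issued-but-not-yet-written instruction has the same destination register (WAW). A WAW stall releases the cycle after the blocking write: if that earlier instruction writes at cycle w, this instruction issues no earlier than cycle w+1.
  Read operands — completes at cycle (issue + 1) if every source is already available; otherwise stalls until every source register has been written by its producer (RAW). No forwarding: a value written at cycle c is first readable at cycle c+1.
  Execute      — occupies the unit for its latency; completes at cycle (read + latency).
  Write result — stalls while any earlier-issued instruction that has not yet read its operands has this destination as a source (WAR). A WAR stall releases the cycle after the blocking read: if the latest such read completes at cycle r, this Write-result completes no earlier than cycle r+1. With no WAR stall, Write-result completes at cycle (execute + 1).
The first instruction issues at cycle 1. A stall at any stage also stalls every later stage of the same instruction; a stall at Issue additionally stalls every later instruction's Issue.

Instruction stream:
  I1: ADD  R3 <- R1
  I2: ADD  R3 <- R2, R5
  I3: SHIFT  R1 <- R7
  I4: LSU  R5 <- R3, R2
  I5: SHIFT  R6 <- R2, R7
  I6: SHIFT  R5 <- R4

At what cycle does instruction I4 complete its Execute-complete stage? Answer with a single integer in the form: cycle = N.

  I1 | 1 | 2 | 4 | 5
  I2 | 6 | 7 | 9 | 10   struct: ADD busy until I1 writes@5
  I3 | 7 | 8 | 9 | 10
  I4 | 8 | 11 | 12 | 13   RAW R3: wait I2 write@10
  I5 | 11 | 12 | 13 | 14   struct: SHIFT busy until I3 writes@10
  I6 | 15 | 16 | 17 | 18   struct: SHIFT busy until I5 writes@14

cycle = 12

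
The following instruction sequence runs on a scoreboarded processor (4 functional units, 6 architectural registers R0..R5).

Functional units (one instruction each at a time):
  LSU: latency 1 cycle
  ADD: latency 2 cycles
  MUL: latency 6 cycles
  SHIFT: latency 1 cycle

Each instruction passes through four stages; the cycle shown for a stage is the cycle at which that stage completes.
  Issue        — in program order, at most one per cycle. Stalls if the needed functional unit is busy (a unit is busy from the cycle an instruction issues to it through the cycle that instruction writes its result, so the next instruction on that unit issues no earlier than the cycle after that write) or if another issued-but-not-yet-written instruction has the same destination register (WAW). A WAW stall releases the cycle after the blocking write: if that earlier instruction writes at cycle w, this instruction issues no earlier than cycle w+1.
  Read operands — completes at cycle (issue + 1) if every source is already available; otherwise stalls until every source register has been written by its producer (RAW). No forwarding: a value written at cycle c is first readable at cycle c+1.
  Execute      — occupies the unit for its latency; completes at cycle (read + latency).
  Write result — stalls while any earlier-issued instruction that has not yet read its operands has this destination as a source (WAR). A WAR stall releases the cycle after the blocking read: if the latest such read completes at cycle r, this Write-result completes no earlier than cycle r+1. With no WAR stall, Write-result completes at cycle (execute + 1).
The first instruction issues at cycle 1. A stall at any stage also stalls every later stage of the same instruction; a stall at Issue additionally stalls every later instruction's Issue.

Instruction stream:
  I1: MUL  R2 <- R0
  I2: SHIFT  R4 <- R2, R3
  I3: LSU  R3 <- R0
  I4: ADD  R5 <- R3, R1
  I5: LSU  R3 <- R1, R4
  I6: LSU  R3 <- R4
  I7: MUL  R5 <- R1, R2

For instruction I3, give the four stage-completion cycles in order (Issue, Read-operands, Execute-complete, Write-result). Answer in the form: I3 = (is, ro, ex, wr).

I3 = (3, 4, 5, 11)

I1 -> (1, 2, 8, 9)
I2 -> (2, 10, 11, 12)  // RAW R2: wait I1 write@9
I3 -> (3, 4, 5, 11)  // WAR R3: wait I2 read@10
I4 -> (4, 12, 14, 15)  // RAW R3: wait I3 write@11
I5 -> (12, 13, 14, 15)  // struct: LSU busy until I3 writes@11
I6 -> (16, 17, 18, 19)  // struct: LSU busy until I5 writes@15
I7 -> (17, 18, 24, 25)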